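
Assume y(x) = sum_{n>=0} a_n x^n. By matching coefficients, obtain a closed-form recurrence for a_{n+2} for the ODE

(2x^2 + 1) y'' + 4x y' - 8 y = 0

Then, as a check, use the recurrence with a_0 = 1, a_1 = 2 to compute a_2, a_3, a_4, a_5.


Substitute y = sum_n a_n x^n.
(1 + 2 x^2) y'' contributes (n+2)(n+1) a_{n+2} + 2 n(n-1) a_n at x^n.
4 x y'(x) contributes 4 n a_n at x^n.
-8 y(x) contributes -8 a_n at x^n.
Matching x^n: (n+2)(n+1) a_{n+2} + (2 n(n-1) + 4 n - 8) a_n = 0.
Thus a_{n+2} = (-2 n(n-1) - 4 n + 8) / ((n+1)(n+2)) * a_n.

Check with a_0 = 1, a_1 = 2 (apply the recurrence for n = 0, 1, 2, 3): a_0 = 1, a_1 = 2, a_2 = 4, a_3 = 4/3, a_4 = -4/3, a_5 = -16/15.

a_(n+2) = (-2 n(n-1) - 4 n + 8) / ((n+1)(n+2)) * a_n; check: a_0 = 1, a_1 = 2, a_2 = 4, a_3 = 4/3, a_4 = -4/3, a_5 = -16/15


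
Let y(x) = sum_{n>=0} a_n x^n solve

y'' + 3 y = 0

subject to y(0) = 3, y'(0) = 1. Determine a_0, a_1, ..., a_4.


Ansatz: y(x) = sum_{n>=0} a_n x^n, so y'(x) = sum_{n>=1} n a_n x^(n-1) and y''(x) = sum_{n>=2} n(n-1) a_n x^(n-2).
Substitute into P(x) y'' + Q(x) y' + R(x) y = 0 with P(x) = 1, Q(x) = 0, R(x) = 3, and match powers of x.
Initial conditions: a_0 = 3, a_1 = 1.
Setting the coefficient of each power of x to zero and solving order by order (substituting the coefficients already found):
  x^0: 2 a_2 + 3 a_0 = 0  ->  2 a_2 = -3 a_0 = -9  ->  a_2 = -9/2
  x^1: 6 a_3 + 3 a_1 = 0  ->  6 a_3 = -3 a_1 = -3  ->  a_3 = -1/2
  x^2: 12 a_4 + 3 a_2 = 0  ->  12 a_4 = -3 a_2 = 27/2  ->  a_4 = 9/8
Truncated series: y(x) = 3 + x - (9/2) x^2 - (1/2) x^3 + (9/8) x^4 + O(x^5).

a_0 = 3; a_1 = 1; a_2 = -9/2; a_3 = -1/2; a_4 = 9/8


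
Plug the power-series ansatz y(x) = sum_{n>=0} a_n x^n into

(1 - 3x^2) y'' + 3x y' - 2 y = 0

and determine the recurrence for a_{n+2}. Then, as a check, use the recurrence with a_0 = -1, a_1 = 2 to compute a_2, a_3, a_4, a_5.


Substitute y = sum_n a_n x^n.
(1 - 3 x^2) y'' contributes (n+2)(n+1) a_{n+2} - 3 n(n-1) a_n at x^n.
3 x y'(x) contributes 3 n a_n at x^n.
-2 y(x) contributes -2 a_n at x^n.
Matching x^n: (n+2)(n+1) a_{n+2} + (-3 n(n-1) + 3 n - 2) a_n = 0.
Thus a_{n+2} = (3 n(n-1) - 3 n + 2) / ((n+1)(n+2)) * a_n.

Check with a_0 = -1, a_1 = 2 (apply the recurrence for n = 0, 1, 2, 3): a_0 = -1, a_1 = 2, a_2 = -1, a_3 = -1/3, a_4 = -1/6, a_5 = -11/60.

a_(n+2) = (3 n(n-1) - 3 n + 2) / ((n+1)(n+2)) * a_n; check: a_0 = -1, a_1 = 2, a_2 = -1, a_3 = -1/3, a_4 = -1/6, a_5 = -11/60


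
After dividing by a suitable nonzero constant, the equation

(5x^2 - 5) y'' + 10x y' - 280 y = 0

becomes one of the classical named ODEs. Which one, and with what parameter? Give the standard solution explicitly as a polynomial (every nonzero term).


All three coefficients share the factor -5; dividing through by -5 gives  (1 - x^2) y'' - 2x y' + 56 y = 0.
This matches the Legendre equation (1 - x^2) y'' - 2x y' + n(n+1) y = 0 (note the -2x y' term) with n(n+1) = 56, so n = 7; the polynomial solution is P_7(x).
With y = sum_k a_k x^k, matching x^k gives (k+2)(k+1) a_{k+2} = [k(k+1) - n(n+1)] a_k = (k - 7)(k + 8) a_k. The right side vanishes at k = 7, so the series with the parity of 7 terminates at degree 7.
Standard normalization (P_n(1) = 1): leading coefficient (2n)!/(2^n (n!)^2) = 87178291200/(128*25401600) = 429/16, so a_7 = 429/16. Work downward with a_k = (k+1)(k+2) a_{k+2} / ((k - 7)(k + 8)):
  a_5 = (6)(7)(429/16) / ((5 - 7)(5 + 8)) = (9009/8)/(-26) = -693/16
  a_3 = (4)(5)(-693/16) / ((3 - 7)(3 + 8)) = (-3465/4)/(-44) = 315/16
  a_1 = (2)(3)(315/16) / ((1 - 7)(1 + 8)) = (945/8)/(-54) = -35/16
Hence P_7(x) = 429 x^7/16 - 693 x^5/16 + 315 x^3/16 - 35 x/16.

P_7(x); series = 429 x^7/16 - 693 x^5/16 + 315 x^3/16 - 35 x/16


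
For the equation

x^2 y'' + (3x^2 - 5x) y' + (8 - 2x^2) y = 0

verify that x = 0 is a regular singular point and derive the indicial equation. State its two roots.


Divide by x^2 to reach normal form y'' + P_1(x) y' + P_2(x) y = 0 with P_1(x) = 3 - 5/x and P_2(x) = -2 + 8/x^2.
x = 0 is a singular point because the y'-coefficient 3 - 5/x has a pole at x = 0 and the y-coefficient -2 + 8/x^2 has a pole at x = 0.
It is a regular singular point because x P_1(x) = p(x) = 3x - 5 and x^2 P_2(x) = q(x) = 8 - 2x^2 are polynomials, hence analytic at x = 0.
p(0) = -5,  q(0) = 8.
Indicial equation: r(r-1) + p(0) r + q(0) = 0, i.e. r^2 + (p(0) - 1) r + q(0) = 0, i.e. r^2 - 6 r + 8 = 0.
Discriminant: (-6)^2 - 4(8) = 4, so r = (6 ± 2)/2.
Solving: r_1 = 4, r_2 = 2.

indicial: r^2 - 6 r + 8 = 0; roots r_1 = 4, r_2 = 2


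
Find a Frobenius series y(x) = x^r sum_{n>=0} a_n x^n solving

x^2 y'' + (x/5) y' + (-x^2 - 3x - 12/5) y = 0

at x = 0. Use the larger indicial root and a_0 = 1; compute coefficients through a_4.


Write in Frobenius form y'' + (p(x)/x) y' + (q(x)/x^2) y = 0:
  p(x) = 1/5,  q(x) = -x^2 - 3x - 12/5.
Indicial equation: r(r-1) + (1/5) r + (-12/5) = 0 -> roots r_1 = 2, r_2 = -6/5.
Take r = r_1 = 2. Let y(x) = x^r sum_{n>=0} a_n x^n with a_0 = 1.
Substitute y = x^r sum a_n x^n and match x^{r+n}. The recurrence is
  D(n) a_n - 3 a_{n-1} - 1 a_{n-2} = 0,  where D(n) = (r+n)(r+n-1) + (1/5)(r+n) + (-12/5).
  a_n = [3 a_{n-1} + 1 a_{n-2}] / D(n).
Since the indicial polynomial factors as (r - r_1)(r - r_2), D(n) = (r_1 + n - r_1)(r_1 + n - r_2) = n(n + 16/5).
Evaluating step by step (a_0 = 1):
  n = 1: D(1) = 1(1 + 16/5) = 21/5; numerator = 3(1) = 3; a_1 = (3)/(21/5) = 5/7
  n = 2: D(2) = 2(2 + 16/5) = 52/5; numerator = 3(5/7) + 1(1) = 22/7; a_2 = (22/7)/(52/5) = 55/182
  n = 3: D(3) = 3(3 + 16/5) = 93/5; numerator = 3(55/182) + 1(5/7) = 295/182; a_3 = (295/182)/(93/5) = 1475/16926
  n = 4: D(4) = 4(4 + 16/5) = 144/5; numerator = 3(1475/16926) + 1(55/182) = 1590/2821; a_4 = (1590/2821)/(144/5) = 1325/67704

r = 2; a_0 = 1; a_1 = 5/7; a_2 = 55/182; a_3 = 1475/16926; a_4 = 1325/67704


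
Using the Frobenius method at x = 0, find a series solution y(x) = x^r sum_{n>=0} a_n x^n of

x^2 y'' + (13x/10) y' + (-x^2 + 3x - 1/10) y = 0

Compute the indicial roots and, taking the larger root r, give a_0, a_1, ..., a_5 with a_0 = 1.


Write in Frobenius form y'' + (p(x)/x) y' + (q(x)/x^2) y = 0:
  p(x) = 13/10,  q(x) = -x^2 + 3x - 1/10.
Indicial equation: r(r-1) + (13/10) r + (-1/10) = 0 -> roots r_1 = 1/5, r_2 = -1/2.
Take r = r_1 = 1/5. Let y(x) = x^r sum_{n>=0} a_n x^n with a_0 = 1.
Substitute y = x^r sum a_n x^n and match x^{r+n}. The recurrence is
  D(n) a_n + 3 a_{n-1} - 1 a_{n-2} = 0,  where D(n) = (r+n)(r+n-1) + (13/10)(r+n) + (-1/10).
  a_n = [-3 a_{n-1} + 1 a_{n-2}] / D(n).
Since the indicial polynomial factors as (r - r_1)(r - r_2), D(n) = (r_1 + n - r_1)(r_1 + n - r_2) = n(n + 7/10).
Evaluating step by step (a_0 = 1):
  n = 1: D(1) = 1(1 + 7/10) = 17/10; numerator = -3(1) = -3; a_1 = (-3)/(17/10) = -30/17
  n = 2: D(2) = 2(2 + 7/10) = 27/5; numerator = -3(-30/17) + 1(1) = 107/17; a_2 = (107/17)/(27/5) = 535/459
  n = 3: D(3) = 3(3 + 7/10) = 111/10; numerator = -3(535/459) + 1(-30/17) = -805/153; a_3 = (-805/153)/(111/10) = -8050/16983
  n = 4: D(4) = 4(4 + 7/10) = 94/5; numerator = -3(-8050/16983) + 1(535/459) = 2585/999; a_4 = (2585/999)/(94/5) = 275/1998
  n = 5: D(5) = 5(5 + 7/10) = 57/2; numerator = -3(275/1998) + 1(-8050/16983) = -30125/33966; a_5 = (-30125/33966)/(57/2) = -30125/968031

r = 1/5; a_0 = 1; a_1 = -30/17; a_2 = 535/459; a_3 = -8050/16983; a_4 = 275/1998; a_5 = -30125/968031


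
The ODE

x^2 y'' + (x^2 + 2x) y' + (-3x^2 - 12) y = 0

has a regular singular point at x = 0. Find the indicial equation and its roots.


Divide by x^2 to reach normal form y'' + P_1(x) y' + P_2(x) y = 0 with P_1(x) = 1 + 2/x and P_2(x) = -3 - 12/x^2.
x = 0 is a singular point because the y'-coefficient 1 + 2/x has a pole at x = 0 and the y-coefficient -3 - 12/x^2 has a pole at x = 0.
It is a regular singular point because x P_1(x) = p(x) = x + 2 and x^2 P_2(x) = q(x) = -3x^2 - 12 are polynomials, hence analytic at x = 0.
p(0) = 2,  q(0) = -12.
Indicial equation: r(r-1) + p(0) r + q(0) = 0, i.e. r^2 + (p(0) - 1) r + q(0) = 0, i.e. r^2 + 1 r - 12 = 0.
Discriminant: (1)^2 - 4(-12) = 49, so r = (-1 ± 7)/2.
Solving: r_1 = 3, r_2 = -4.

indicial: r^2 + 1 r - 12 = 0; roots r_1 = 3, r_2 = -4


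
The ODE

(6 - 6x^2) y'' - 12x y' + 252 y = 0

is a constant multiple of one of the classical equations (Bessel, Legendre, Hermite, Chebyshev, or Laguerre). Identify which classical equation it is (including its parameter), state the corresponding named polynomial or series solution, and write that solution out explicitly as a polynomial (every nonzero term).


All three coefficients share the factor 6; dividing through by 6 gives  (1 - x^2) y'' - 2x y' + 42 y = 0.
This matches the Legendre equation (1 - x^2) y'' - 2x y' + n(n+1) y = 0 (note the -2x y' term) with n(n+1) = 42, so n = 6; the polynomial solution is P_6(x).
With y = sum_k a_k x^k, matching x^k gives (k+2)(k+1) a_{k+2} = [k(k+1) - n(n+1)] a_k = (k - 6)(k + 7) a_k. The right side vanishes at k = 6, so the series with the parity of 6 terminates at degree 6.
Standard normalization (P_n(1) = 1): leading coefficient (2n)!/(2^n (n!)^2) = 479001600/(64*518400) = 231/16, so a_6 = 231/16. Work downward with a_k = (k+1)(k+2) a_{k+2} / ((k - 6)(k + 7)):
  a_4 = (5)(6)(231/16) / ((4 - 6)(4 + 7)) = (3465/8)/(-22) = -315/16
  a_2 = (3)(4)(-315/16) / ((2 - 6)(2 + 7)) = (-945/4)/(-36) = 105/16
  a_0 = (1)(2)(105/16) / ((0 - 6)(0 + 7)) = (105/8)/(-42) = -5/16
Hence P_6(x) = 231 x^6/16 - 315 x^4/16 + 105 x^2/16 - 5/16.

P_6(x); series = 231 x^6/16 - 315 x^4/16 + 105 x^2/16 - 5/16


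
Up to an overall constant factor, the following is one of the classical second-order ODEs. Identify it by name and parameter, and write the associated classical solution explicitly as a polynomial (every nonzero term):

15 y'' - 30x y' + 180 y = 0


All three coefficients share the factor 15; dividing through by 15 gives  y'' - 2x y' + 12 y = 0.
This matches the Hermite equation y'' - 2x y' + 2n y = 0 with 2n = 12, so n = 6; the polynomial solution is H_6(x).
With y = sum_k a_k x^k, matching x^k gives (k+2)(k+1) a_{k+2} = 2(k - n) a_k = 2(k - 6) a_k. The right side vanishes at k = 6, so the series with the parity of 6 terminates at degree 6.
Standard normalization: leading coefficient of H_n is 2^n, so a_6 = 2^6 = 64. Work downward with a_k = (k+1)(k+2) a_{k+2} / (2(k - n)):
  a_4 = (5)(6)(64) / (2(4 - 6)) = 1920/(-4) = -480
  a_2 = (3)(4)(-480) / (2(2 - 6)) = -5760/(-8) = 720
  a_0 = (1)(2)(720) / (2(0 - 6)) = 1440/(-12) = -120
Hence H_6(x) = 64 x^6 - 480 x^4 + 720 x^2 - 120.

H_6(x); series = 64 x^6 - 480 x^4 + 720 x^2 - 120


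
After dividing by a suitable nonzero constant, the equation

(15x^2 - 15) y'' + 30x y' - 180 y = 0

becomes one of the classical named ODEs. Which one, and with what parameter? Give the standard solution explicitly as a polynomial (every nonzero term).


All three coefficients share the factor -15; dividing through by -15 gives  (1 - x^2) y'' - 2x y' + 12 y = 0.
This matches the Legendre equation (1 - x^2) y'' - 2x y' + n(n+1) y = 0 (note the -2x y' term) with n(n+1) = 12, so n = 3; the polynomial solution is P_3(x).
With y = sum_k a_k x^k, matching x^k gives (k+2)(k+1) a_{k+2} = [k(k+1) - n(n+1)] a_k = (k - 3)(k + 4) a_k. The right side vanishes at k = 3, so the series with the parity of 3 terminates at degree 3.
Standard normalization (P_n(1) = 1): leading coefficient (2n)!/(2^n (n!)^2) = 720/(8*36) = 5/2, so a_3 = 5/2. Work downward with a_k = (k+1)(k+2) a_{k+2} / ((k - 3)(k + 4)):
  a_1 = (2)(3)(5/2) / ((1 - 3)(1 + 4)) = 15/(-10) = -3/2
Hence P_3(x) = 5 x^3/2 - 3 x/2.

P_3(x); series = 5 x^3/2 - 3 x/2


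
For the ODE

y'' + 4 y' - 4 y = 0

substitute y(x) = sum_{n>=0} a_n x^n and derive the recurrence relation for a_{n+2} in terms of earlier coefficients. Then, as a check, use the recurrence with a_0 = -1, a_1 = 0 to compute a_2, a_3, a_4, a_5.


Substitute y = sum_n a_n x^n.
y''(x) has coefficient (n+2)(n+1) a_{n+2} at x^n;
4 y'(x) has coefficient 4 (n+1) a_{n+1} at x^n;
-4 y(x) has coefficient -4 a_n at x^n.
Matching x^n: (n+2)(n+1) a_{n+2} + 4 (n+1) a_{n+1} - 4 a_n = 0.
Thus a_{n+2} = [-4 (n+1) a_{n+1} + 4 a_n] / ((n+1)(n+2)).

Check with a_0 = -1, a_1 = 0 (apply the recurrence for n = 0, 1, 2, 3): a_0 = -1, a_1 = 0, a_2 = -2, a_3 = 8/3, a_4 = -10/3, a_5 = 16/5.

a_(n+2) = [-4 (n+1) a_(n+1) + 4 a_n] / ((n+1)(n+2)); check: a_0 = -1, a_1 = 0, a_2 = -2, a_3 = 8/3, a_4 = -10/3, a_5 = 16/5


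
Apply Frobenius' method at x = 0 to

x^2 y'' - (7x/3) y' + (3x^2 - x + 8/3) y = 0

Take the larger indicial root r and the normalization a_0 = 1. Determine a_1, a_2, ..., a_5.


Write in Frobenius form y'' + (p(x)/x) y' + (q(x)/x^2) y = 0:
  p(x) = -7/3,  q(x) = 3x^2 - x + 8/3.
Indicial equation: r(r-1) + (-7/3) r + (8/3) = 0 -> roots r_1 = 2, r_2 = 4/3.
Take r = r_1 = 2. Let y(x) = x^r sum_{n>=0} a_n x^n with a_0 = 1.
Substitute y = x^r sum a_n x^n and match x^{r+n}. The recurrence is
  D(n) a_n - 1 a_{n-1} + 3 a_{n-2} = 0,  where D(n) = (r+n)(r+n-1) + (-7/3)(r+n) + (8/3).
  a_n = [1 a_{n-1} - 3 a_{n-2}] / D(n).
Since the indicial polynomial factors as (r - r_1)(r - r_2), D(n) = (r_1 + n - r_1)(r_1 + n - r_2) = n(n + 2/3).
Evaluating step by step (a_0 = 1):
  n = 1: D(1) = 1(1 + 2/3) = 5/3; numerator = 1(1) = 1; a_1 = (1)/(5/3) = 3/5
  n = 2: D(2) = 2(2 + 2/3) = 16/3; numerator = 1(3/5) - 3(1) = -12/5; a_2 = (-12/5)/(16/3) = -9/20
  n = 3: D(3) = 3(3 + 2/3) = 11; numerator = 1(-9/20) - 3(3/5) = -9/4; a_3 = (-9/4)/(11) = -9/44
  n = 4: D(4) = 4(4 + 2/3) = 56/3; numerator = 1(-9/44) - 3(-9/20) = 63/55; a_4 = (63/55)/(56/3) = 27/440
  n = 5: D(5) = 5(5 + 2/3) = 85/3; numerator = 1(27/440) - 3(-9/44) = 27/40; a_5 = (27/40)/(85/3) = 81/3400

r = 2; a_0 = 1; a_1 = 3/5; a_2 = -9/20; a_3 = -9/44; a_4 = 27/440; a_5 = 81/3400


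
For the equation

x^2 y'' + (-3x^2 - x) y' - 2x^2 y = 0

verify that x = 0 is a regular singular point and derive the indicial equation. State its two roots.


Divide by x^2 to reach normal form y'' + P_1(x) y' + P_2(x) y = 0 with P_1(x) = -3 - 1/x and P_2(x) = -2.
x = 0 is a singular point because the y'-coefficient -3 - 1/x has a pole at x = 0.
It is a regular singular point because x P_1(x) = p(x) = -3x - 1 and x^2 P_2(x) = q(x) = -2x^2 are polynomials, hence analytic at x = 0.
p(0) = -1,  q(0) = 0.
Indicial equation: r(r-1) + p(0) r + q(0) = 0, i.e. r^2 + (p(0) - 1) r + q(0) = 0, i.e. r^2 - 2 r = 0.
Discriminant: (-2)^2 - 4(0) = 4, so r = (2 ± 2)/2.
Solving: r_1 = 2, r_2 = 0.

indicial: r^2 - 2 r = 0; roots r_1 = 2, r_2 = 0


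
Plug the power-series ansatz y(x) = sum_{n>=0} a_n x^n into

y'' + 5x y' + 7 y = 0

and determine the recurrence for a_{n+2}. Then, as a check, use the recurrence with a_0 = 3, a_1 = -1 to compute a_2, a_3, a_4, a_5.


Substitute y = sum_n a_n x^n.
y''(x) has coefficient (n+2)(n+1) a_{n+2} at x^n;
5 x y'(x) has coefficient 5 n a_n at x^n (shift);
7 y(x) has coefficient 7 a_n at x^n.
Matching x^n: (n+2)(n+1) a_{n+2} + (5n + 7) a_n = 0.
Thus a_{n+2} = (-5n - 7) / ((n+1)(n+2)) * a_n.

Check with a_0 = 3, a_1 = -1 (apply the recurrence for n = 0, 1, 2, 3): a_0 = 3, a_1 = -1, a_2 = -21/2, a_3 = 2, a_4 = 119/8, a_5 = -11/5.

a_(n+2) = (-5n - 7) / ((n+1)(n+2)) * a_n; check: a_0 = 3, a_1 = -1, a_2 = -21/2, a_3 = 2, a_4 = 119/8, a_5 = -11/5


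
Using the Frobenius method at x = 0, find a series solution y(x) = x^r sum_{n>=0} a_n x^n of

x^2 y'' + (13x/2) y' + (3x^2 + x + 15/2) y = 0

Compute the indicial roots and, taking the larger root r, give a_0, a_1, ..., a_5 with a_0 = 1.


Write in Frobenius form y'' + (p(x)/x) y' + (q(x)/x^2) y = 0:
  p(x) = 13/2,  q(x) = 3x^2 + x + 15/2.
Indicial equation: r(r-1) + (13/2) r + (15/2) = 0 -> roots r_1 = -5/2, r_2 = -3.
Take r = r_1 = -5/2. Let y(x) = x^r sum_{n>=0} a_n x^n with a_0 = 1.
Substitute y = x^r sum a_n x^n and match x^{r+n}. The recurrence is
  D(n) a_n + 1 a_{n-1} + 3 a_{n-2} = 0,  where D(n) = (r+n)(r+n-1) + (13/2)(r+n) + (15/2).
  a_n = [-1 a_{n-1} - 3 a_{n-2}] / D(n).
Since the indicial polynomial factors as (r - r_1)(r - r_2), D(n) = (r_1 + n - r_1)(r_1 + n - r_2) = n(n + 1/2).
Evaluating step by step (a_0 = 1):
  n = 1: D(1) = 1(1 + 1/2) = 3/2; numerator = -1(1) = -1; a_1 = (-1)/(3/2) = -2/3
  n = 2: D(2) = 2(2 + 1/2) = 5; numerator = -1(-2/3) - 3(1) = -7/3; a_2 = (-7/3)/(5) = -7/15
  n = 3: D(3) = 3(3 + 1/2) = 21/2; numerator = -1(-7/15) - 3(-2/3) = 37/15; a_3 = (37/15)/(21/2) = 74/315
  n = 4: D(4) = 4(4 + 1/2) = 18; numerator = -1(74/315) - 3(-7/15) = 367/315; a_4 = (367/315)/(18) = 367/5670
  n = 5: D(5) = 5(5 + 1/2) = 55/2; numerator = -1(367/5670) - 3(74/315) = -4363/5670; a_5 = (-4363/5670)/(55/2) = -4363/155925

r = -5/2; a_0 = 1; a_1 = -2/3; a_2 = -7/15; a_3 = 74/315; a_4 = 367/5670; a_5 = -4363/155925


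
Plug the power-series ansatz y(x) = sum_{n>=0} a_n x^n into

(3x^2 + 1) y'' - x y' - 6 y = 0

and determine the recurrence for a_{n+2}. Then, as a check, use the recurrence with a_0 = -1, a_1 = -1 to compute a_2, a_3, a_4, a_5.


Substitute y = sum_n a_n x^n.
(1 + 3 x^2) y'' contributes (n+2)(n+1) a_{n+2} + 3 n(n-1) a_n at x^n.
-x y'(x) contributes -n a_n at x^n.
-6 y(x) contributes -6 a_n at x^n.
Matching x^n: (n+2)(n+1) a_{n+2} + (3 n(n-1) - n - 6) a_n = 0.
Thus a_{n+2} = (-3 n(n-1) + n + 6) / ((n+1)(n+2)) * a_n.

Check with a_0 = -1, a_1 = -1 (apply the recurrence for n = 0, 1, 2, 3): a_0 = -1, a_1 = -1, a_2 = -3, a_3 = -7/6, a_4 = -1/2, a_5 = 21/40.

a_(n+2) = (-3 n(n-1) + n + 6) / ((n+1)(n+2)) * a_n; check: a_0 = -1, a_1 = -1, a_2 = -3, a_3 = -7/6, a_4 = -1/2, a_5 = 21/40


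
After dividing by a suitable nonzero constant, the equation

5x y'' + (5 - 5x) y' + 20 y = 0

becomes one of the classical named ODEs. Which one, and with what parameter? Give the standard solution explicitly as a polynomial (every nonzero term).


All three coefficients share the factor 5; dividing through by 5 gives  x y'' + (1 - x) y' + 4 y = 0.
This matches the Laguerre equation x y'' + (1 - x) y' + n y = 0 with n = 4; the polynomial solution is L_4(x).
With y = sum_k a_k x^k, matching x^k gives (k+1)k a_{k+1} + (k+1) a_{k+1} - k a_k + n a_k = 0, i.e. (k+1)^2 a_{k+1} = (k - n) a_k = (k - 4) a_k. The right side vanishes at k = 4, so the series terminates at degree 4.
Standard normalization L_n(0) = 1 gives a_0 = 1. Work upward with a_{k+1} = (k - 4) a_k / (k+1)^2:
  a_1 = (0 - 4)(1) / 1^2 = -4/1 = -4
  a_2 = (1 - 4)(-4) / 2^2 = 12/4 = 3
  a_3 = (2 - 4)(3) / 3^2 = -6/9 = -2/3
  a_4 = (3 - 4)(-2/3) / 4^2 = (2/3)/16 = 1/24
Hence L_4(x) = x^4/24 - 2 x^3/3 + 3 x^2 - 4 x + 1.

L_4(x); series = x^4/24 - 2 x^3/3 + 3 x^2 - 4 x + 1


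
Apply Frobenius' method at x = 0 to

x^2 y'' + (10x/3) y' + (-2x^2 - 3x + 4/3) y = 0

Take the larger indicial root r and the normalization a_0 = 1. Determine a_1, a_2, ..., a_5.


Write in Frobenius form y'' + (p(x)/x) y' + (q(x)/x^2) y = 0:
  p(x) = 10/3,  q(x) = -2x^2 - 3x + 4/3.
Indicial equation: r(r-1) + (10/3) r + (4/3) = 0 -> roots r_1 = -1, r_2 = -4/3.
Take r = r_1 = -1. Let y(x) = x^r sum_{n>=0} a_n x^n with a_0 = 1.
Substitute y = x^r sum a_n x^n and match x^{r+n}. The recurrence is
  D(n) a_n - 3 a_{n-1} - 2 a_{n-2} = 0,  where D(n) = (r+n)(r+n-1) + (10/3)(r+n) + (4/3).
  a_n = [3 a_{n-1} + 2 a_{n-2}] / D(n).
Since the indicial polynomial factors as (r - r_1)(r - r_2), D(n) = (r_1 + n - r_1)(r_1 + n - r_2) = n(n + 1/3).
Evaluating step by step (a_0 = 1):
  n = 1: D(1) = 1(1 + 1/3) = 4/3; numerator = 3(1) = 3; a_1 = (3)/(4/3) = 9/4
  n = 2: D(2) = 2(2 + 1/3) = 14/3; numerator = 3(9/4) + 2(1) = 35/4; a_2 = (35/4)/(14/3) = 15/8
  n = 3: D(3) = 3(3 + 1/3) = 10; numerator = 3(15/8) + 2(9/4) = 81/8; a_3 = (81/8)/(10) = 81/80
  n = 4: D(4) = 4(4 + 1/3) = 52/3; numerator = 3(81/80) + 2(15/8) = 543/80; a_4 = (543/80)/(52/3) = 1629/4160
  n = 5: D(5) = 5(5 + 1/3) = 80/3; numerator = 3(1629/4160) + 2(81/80) = 13311/4160; a_5 = (13311/4160)/(80/3) = 39933/332800

r = -1; a_0 = 1; a_1 = 9/4; a_2 = 15/8; a_3 = 81/80; a_4 = 1629/4160; a_5 = 39933/332800


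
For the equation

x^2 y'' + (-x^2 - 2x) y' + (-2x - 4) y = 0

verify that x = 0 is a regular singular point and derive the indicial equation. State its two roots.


Divide by x^2 to reach normal form y'' + P_1(x) y' + P_2(x) y = 0 with P_1(x) = -1 - 2/x and P_2(x) = -2/x - 4/x^2.
x = 0 is a singular point because the y'-coefficient -1 - 2/x has a pole at x = 0 and the y-coefficient -2/x - 4/x^2 has a pole at x = 0.
It is a regular singular point because x P_1(x) = p(x) = -x - 2 and x^2 P_2(x) = q(x) = -2x - 4 are polynomials, hence analytic at x = 0.
p(0) = -2,  q(0) = -4.
Indicial equation: r(r-1) + p(0) r + q(0) = 0, i.e. r^2 + (p(0) - 1) r + q(0) = 0, i.e. r^2 - 3 r - 4 = 0.
Discriminant: (-3)^2 - 4(-4) = 25, so r = (3 ± 5)/2.
Solving: r_1 = 4, r_2 = -1.

indicial: r^2 - 3 r - 4 = 0; roots r_1 = 4, r_2 = -1


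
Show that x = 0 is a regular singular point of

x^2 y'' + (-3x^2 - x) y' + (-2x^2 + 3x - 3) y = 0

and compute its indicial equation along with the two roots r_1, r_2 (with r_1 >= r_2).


Divide by x^2 to reach normal form y'' + P_1(x) y' + P_2(x) y = 0 with P_1(x) = -3 - 1/x and P_2(x) = -2 + 3/x - 3/x^2.
x = 0 is a singular point because the y'-coefficient -3 - 1/x has a pole at x = 0 and the y-coefficient -2 + 3/x - 3/x^2 has a pole at x = 0.
It is a regular singular point because x P_1(x) = p(x) = -3x - 1 and x^2 P_2(x) = q(x) = -2x^2 + 3x - 3 are polynomials, hence analytic at x = 0.
p(0) = -1,  q(0) = -3.
Indicial equation: r(r-1) + p(0) r + q(0) = 0, i.e. r^2 + (p(0) - 1) r + q(0) = 0, i.e. r^2 - 2 r - 3 = 0.
Discriminant: (-2)^2 - 4(-3) = 16, so r = (2 ± 4)/2.
Solving: r_1 = 3, r_2 = -1.

indicial: r^2 - 2 r - 3 = 0; roots r_1 = 3, r_2 = -1


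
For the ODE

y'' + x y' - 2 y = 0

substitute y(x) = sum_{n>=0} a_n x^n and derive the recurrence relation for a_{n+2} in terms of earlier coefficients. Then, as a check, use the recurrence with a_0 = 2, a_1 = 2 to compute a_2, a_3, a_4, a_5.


Substitute y = sum_n a_n x^n.
y''(x) has coefficient (n+2)(n+1) a_{n+2} at x^n;
x y'(x) has coefficient n a_n at x^n (shift);
-2 y(x) has coefficient -2 a_n at x^n.
Matching x^n: (n+2)(n+1) a_{n+2} + (n - 2) a_n = 0.
Thus a_{n+2} = (-n + 2) / ((n+1)(n+2)) * a_n.

Check with a_0 = 2, a_1 = 2 (apply the recurrence for n = 0, 1, 2, 3): a_0 = 2, a_1 = 2, a_2 = 2, a_3 = 1/3, a_4 = 0, a_5 = -1/60.

a_(n+2) = (-n + 2) / ((n+1)(n+2)) * a_n; check: a_0 = 2, a_1 = 2, a_2 = 2, a_3 = 1/3, a_4 = 0, a_5 = -1/60


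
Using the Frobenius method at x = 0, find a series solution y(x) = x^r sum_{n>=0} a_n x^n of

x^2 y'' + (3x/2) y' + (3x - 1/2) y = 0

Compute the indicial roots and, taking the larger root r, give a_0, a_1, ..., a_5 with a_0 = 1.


Write in Frobenius form y'' + (p(x)/x) y' + (q(x)/x^2) y = 0:
  p(x) = 3/2,  q(x) = 3x - 1/2.
Indicial equation: r(r-1) + (3/2) r + (-1/2) = 0 -> roots r_1 = 1/2, r_2 = -1.
Take r = r_1 = 1/2. Let y(x) = x^r sum_{n>=0} a_n x^n with a_0 = 1.
Substitute y = x^r sum a_n x^n and match x^{r+n}. The recurrence is
  D(n) a_n + 3 a_{n-1} = 0,  where D(n) = (r+n)(r+n-1) + (3/2)(r+n) + (-1/2).
  a_n = -3 / D(n) * a_{n-1}.
Since the indicial polynomial factors as (r - r_1)(r - r_2), D(n) = (r_1 + n - r_1)(r_1 + n - r_2) = n(n + 3/2).
Evaluating step by step (a_0 = 1):
  n = 1: D(1) = 1(1 + 3/2) = 5/2; numerator = -3(1) = -3; a_1 = (-3)/(5/2) = -6/5
  n = 2: D(2) = 2(2 + 3/2) = 7; numerator = -3(-6/5) = 18/5; a_2 = (18/5)/(7) = 18/35
  n = 3: D(3) = 3(3 + 3/2) = 27/2; numerator = -3(18/35) = -54/35; a_3 = (-54/35)/(27/2) = -4/35
  n = 4: D(4) = 4(4 + 3/2) = 22; numerator = -3(-4/35) = 12/35; a_4 = (12/35)/(22) = 6/385
  n = 5: D(5) = 5(5 + 3/2) = 65/2; numerator = -3(6/385) = -18/385; a_5 = (-18/385)/(65/2) = -36/25025

r = 1/2; a_0 = 1; a_1 = -6/5; a_2 = 18/35; a_3 = -4/35; a_4 = 6/385; a_5 = -36/25025


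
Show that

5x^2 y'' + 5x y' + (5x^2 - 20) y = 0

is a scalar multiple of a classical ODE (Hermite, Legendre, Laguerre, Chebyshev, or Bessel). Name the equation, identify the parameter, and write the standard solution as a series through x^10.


All three coefficients share the factor 5; dividing through by 5 gives  x^2 y'' + x y' + (x^2 - 4) y = 0.
This matches the Bessel equation x^2 y'' + x y' + (x^2 - nu^2) y = 0 with nu^2 = 4, so nu = 2; the solution bounded at x = 0 is J_2(x).
Frobenius at x = 0: indicial roots ±nu; for r = nu the recurrence k(k + 2nu) c_k = -c_{k-2} gives the standard series J_nu(x) = sum_{k>=0} (-1)^k / (k! (k+nu)!) (x/2)^(2k+nu). Evaluate the first 5 terms:
  k = 0: (-1)^0 / (0! * 2! * 2^2) x^2 = 1/(1*2*4) x^2 = (1/8) x^2
  k = 1: (-1)^1 / (1! * 3! * 2^4) x^4 = -1/(1*6*16) x^4 = (-1/96) x^4
  k = 2: (-1)^2 / (2! * 4! * 2^6) x^6 = 1/(2*24*64) x^6 = (1/3072) x^6
  k = 3: (-1)^3 / (3! * 5! * 2^8) x^8 = -1/(6*120*256) x^8 = (-1/184320) x^8
  k = 4: (-1)^4 / (4! * 6! * 2^10) x^10 = 1/(24*720*1024) x^10 = (1/17694720) x^10
Hence J_2(x) = x^10/17694720 - x^8/184320 + x^6/3072 - x^4/96 + x^2/8 + ....

J_2(x); series = x^10/17694720 - x^8/184320 + x^6/3072 - x^4/96 + x^2/8


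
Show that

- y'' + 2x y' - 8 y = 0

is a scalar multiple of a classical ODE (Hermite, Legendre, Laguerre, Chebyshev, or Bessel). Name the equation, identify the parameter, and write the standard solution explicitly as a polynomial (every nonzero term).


All three coefficients share the factor -1; dividing through by -1 gives  y'' - 2x y' + 8 y = 0.
This matches the Hermite equation y'' - 2x y' + 2n y = 0 with 2n = 8, so n = 4; the polynomial solution is H_4(x).
With y = sum_k a_k x^k, matching x^k gives (k+2)(k+1) a_{k+2} = 2(k - n) a_k = 2(k - 4) a_k. The right side vanishes at k = 4, so the series with the parity of 4 terminates at degree 4.
Standard normalization: leading coefficient of H_n is 2^n, so a_4 = 2^4 = 16. Work downward with a_k = (k+1)(k+2) a_{k+2} / (2(k - n)):
  a_2 = (3)(4)(16) / (2(2 - 4)) = 192/(-4) = -48
  a_0 = (1)(2)(-48) / (2(0 - 4)) = -96/(-8) = 12
Hence H_4(x) = 16 x^4 - 48 x^2 + 12.

H_4(x); series = 16 x^4 - 48 x^2 + 12


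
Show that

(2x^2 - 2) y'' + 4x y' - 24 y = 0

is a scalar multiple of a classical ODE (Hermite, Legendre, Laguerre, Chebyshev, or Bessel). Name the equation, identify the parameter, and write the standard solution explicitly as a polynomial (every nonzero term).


All three coefficients share the factor -2; dividing through by -2 gives  (1 - x^2) y'' - 2x y' + 12 y = 0.
This matches the Legendre equation (1 - x^2) y'' - 2x y' + n(n+1) y = 0 (note the -2x y' term) with n(n+1) = 12, so n = 3; the polynomial solution is P_3(x).
With y = sum_k a_k x^k, matching x^k gives (k+2)(k+1) a_{k+2} = [k(k+1) - n(n+1)] a_k = (k - 3)(k + 4) a_k. The right side vanishes at k = 3, so the series with the parity of 3 terminates at degree 3.
Standard normalization (P_n(1) = 1): leading coefficient (2n)!/(2^n (n!)^2) = 720/(8*36) = 5/2, so a_3 = 5/2. Work downward with a_k = (k+1)(k+2) a_{k+2} / ((k - 3)(k + 4)):
  a_1 = (2)(3)(5/2) / ((1 - 3)(1 + 4)) = 15/(-10) = -3/2
Hence P_3(x) = 5 x^3/2 - 3 x/2.

P_3(x); series = 5 x^3/2 - 3 x/2


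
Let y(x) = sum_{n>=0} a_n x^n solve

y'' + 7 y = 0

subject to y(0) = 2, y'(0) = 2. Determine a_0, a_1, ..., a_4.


Ansatz: y(x) = sum_{n>=0} a_n x^n, so y'(x) = sum_{n>=1} n a_n x^(n-1) and y''(x) = sum_{n>=2} n(n-1) a_n x^(n-2).
Substitute into P(x) y'' + Q(x) y' + R(x) y = 0 with P(x) = 1, Q(x) = 0, R(x) = 7, and match powers of x.
Initial conditions: a_0 = 2, a_1 = 2.
Setting the coefficient of each power of x to zero and solving order by order (substituting the coefficients already found):
  x^0: 2 a_2 + 7 a_0 = 0  ->  2 a_2 = -7 a_0 = -14  ->  a_2 = -7
  x^1: 6 a_3 + 7 a_1 = 0  ->  6 a_3 = -7 a_1 = -14  ->  a_3 = -7/3
  x^2: 12 a_4 + 7 a_2 = 0  ->  12 a_4 = -7 a_2 = 49  ->  a_4 = 49/12
Truncated series: y(x) = 2 + 2 x - 7 x^2 - (7/3) x^3 + (49/12) x^4 + O(x^5).

a_0 = 2; a_1 = 2; a_2 = -7; a_3 = -7/3; a_4 = 49/12


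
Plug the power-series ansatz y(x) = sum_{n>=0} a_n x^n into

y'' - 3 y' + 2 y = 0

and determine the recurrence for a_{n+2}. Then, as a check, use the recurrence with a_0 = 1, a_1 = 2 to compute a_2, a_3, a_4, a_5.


Substitute y = sum_n a_n x^n.
y''(x) has coefficient (n+2)(n+1) a_{n+2} at x^n;
-3 y'(x) has coefficient -3 (n+1) a_{n+1} at x^n;
2 y(x) has coefficient 2 a_n at x^n.
Matching x^n: (n+2)(n+1) a_{n+2} - 3 (n+1) a_{n+1} + 2 a_n = 0.
Thus a_{n+2} = [3 (n+1) a_{n+1} - 2 a_n] / ((n+1)(n+2)).

Check with a_0 = 1, a_1 = 2 (apply the recurrence for n = 0, 1, 2, 3): a_0 = 1, a_1 = 2, a_2 = 2, a_3 = 4/3, a_4 = 2/3, a_5 = 4/15.

a_(n+2) = [3 (n+1) a_(n+1) - 2 a_n] / ((n+1)(n+2)); check: a_0 = 1, a_1 = 2, a_2 = 2, a_3 = 4/3, a_4 = 2/3, a_5 = 4/15


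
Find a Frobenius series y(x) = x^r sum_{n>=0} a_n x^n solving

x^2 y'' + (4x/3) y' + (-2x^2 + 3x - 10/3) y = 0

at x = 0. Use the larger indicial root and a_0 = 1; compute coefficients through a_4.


Write in Frobenius form y'' + (p(x)/x) y' + (q(x)/x^2) y = 0:
  p(x) = 4/3,  q(x) = -2x^2 + 3x - 10/3.
Indicial equation: r(r-1) + (4/3) r + (-10/3) = 0 -> roots r_1 = 5/3, r_2 = -2.
Take r = r_1 = 5/3. Let y(x) = x^r sum_{n>=0} a_n x^n with a_0 = 1.
Substitute y = x^r sum a_n x^n and match x^{r+n}. The recurrence is
  D(n) a_n + 3 a_{n-1} - 2 a_{n-2} = 0,  where D(n) = (r+n)(r+n-1) + (4/3)(r+n) + (-10/3).
  a_n = [-3 a_{n-1} + 2 a_{n-2}] / D(n).
Since the indicial polynomial factors as (r - r_1)(r - r_2), D(n) = (r_1 + n - r_1)(r_1 + n - r_2) = n(n + 11/3).
Evaluating step by step (a_0 = 1):
  n = 1: D(1) = 1(1 + 11/3) = 14/3; numerator = -3(1) = -3; a_1 = (-3)/(14/3) = -9/14
  n = 2: D(2) = 2(2 + 11/3) = 34/3; numerator = -3(-9/14) + 2(1) = 55/14; a_2 = (55/14)/(34/3) = 165/476
  n = 3: D(3) = 3(3 + 11/3) = 20; numerator = -3(165/476) + 2(-9/14) = -1107/476; a_3 = (-1107/476)/(20) = -1107/9520
  n = 4: D(4) = 4(4 + 11/3) = 92/3; numerator = -3(-1107/9520) + 2(165/476) = 9921/9520; a_4 = (9921/9520)/(92/3) = 29763/875840

r = 5/3; a_0 = 1; a_1 = -9/14; a_2 = 165/476; a_3 = -1107/9520; a_4 = 29763/875840


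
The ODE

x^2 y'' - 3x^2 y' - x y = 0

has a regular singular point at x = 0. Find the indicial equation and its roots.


Divide by x^2 to reach normal form y'' + P_1(x) y' + P_2(x) y = 0 with P_1(x) = -3 and P_2(x) = -1/x.
x = 0 is a singular point because the y-coefficient -1/x has a pole at x = 0.
It is a regular singular point because x P_1(x) = p(x) = -3x and x^2 P_2(x) = q(x) = -x are polynomials, hence analytic at x = 0.
p(0) = 0,  q(0) = 0.
Indicial equation: r(r-1) + p(0) r + q(0) = 0, i.e. r^2 + (p(0) - 1) r + q(0) = 0, i.e. r^2 - 1 r = 0.
Discriminant: (-1)^2 - 4(0) = 1, so r = (1 ± 1)/2.
Solving: r_1 = 1, r_2 = 0.

indicial: r^2 - 1 r = 0; roots r_1 = 1, r_2 = 0


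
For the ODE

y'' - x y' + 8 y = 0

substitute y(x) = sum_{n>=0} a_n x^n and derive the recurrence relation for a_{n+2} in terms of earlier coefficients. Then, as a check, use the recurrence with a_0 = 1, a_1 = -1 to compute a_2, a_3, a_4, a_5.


Substitute y = sum_n a_n x^n.
y''(x) has coefficient (n+2)(n+1) a_{n+2} at x^n;
-x y'(x) has coefficient -n a_n at x^n (shift);
8 y(x) has coefficient 8 a_n at x^n.
Matching x^n: (n+2)(n+1) a_{n+2} + (-n + 8) a_n = 0.
Thus a_{n+2} = (n - 8) / ((n+1)(n+2)) * a_n.

Check with a_0 = 1, a_1 = -1 (apply the recurrence for n = 0, 1, 2, 3): a_0 = 1, a_1 = -1, a_2 = -4, a_3 = 7/6, a_4 = 2, a_5 = -7/24.

a_(n+2) = (n - 8) / ((n+1)(n+2)) * a_n; check: a_0 = 1, a_1 = -1, a_2 = -4, a_3 = 7/6, a_4 = 2, a_5 = -7/24


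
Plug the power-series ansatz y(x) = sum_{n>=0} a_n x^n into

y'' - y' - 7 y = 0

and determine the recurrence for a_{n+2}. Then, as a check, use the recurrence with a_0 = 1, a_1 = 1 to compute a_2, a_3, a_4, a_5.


Substitute y = sum_n a_n x^n.
y''(x) has coefficient (n+2)(n+1) a_{n+2} at x^n;
-y'(x) has coefficient -(n+1) a_{n+1} at x^n;
-7 y(x) has coefficient -7 a_n at x^n.
Matching x^n: (n+2)(n+1) a_{n+2} - (n+1) a_{n+1} - 7 a_n = 0.
Thus a_{n+2} = [(n+1) a_{n+1} + 7 a_n] / ((n+1)(n+2)).

Check with a_0 = 1, a_1 = 1 (apply the recurrence for n = 0, 1, 2, 3): a_0 = 1, a_1 = 1, a_2 = 4, a_3 = 5/2, a_4 = 71/24, a_5 = 22/15.

a_(n+2) = [(n+1) a_(n+1) + 7 a_n] / ((n+1)(n+2)); check: a_0 = 1, a_1 = 1, a_2 = 4, a_3 = 5/2, a_4 = 71/24, a_5 = 22/15


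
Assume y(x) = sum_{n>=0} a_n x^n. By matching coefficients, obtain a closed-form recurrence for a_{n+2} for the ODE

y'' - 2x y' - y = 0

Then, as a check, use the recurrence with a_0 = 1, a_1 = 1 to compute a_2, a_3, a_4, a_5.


Substitute y = sum_n a_n x^n.
y''(x) has coefficient (n+2)(n+1) a_{n+2} at x^n;
-2 x y'(x) has coefficient -2 n a_n at x^n (shift);
-y(x) has coefficient -1 a_n at x^n.
Matching x^n: (n+2)(n+1) a_{n+2} + (-2n - 1) a_n = 0.
Thus a_{n+2} = (2n + 1) / ((n+1)(n+2)) * a_n.

Check with a_0 = 1, a_1 = 1 (apply the recurrence for n = 0, 1, 2, 3): a_0 = 1, a_1 = 1, a_2 = 1/2, a_3 = 1/2, a_4 = 5/24, a_5 = 7/40.

a_(n+2) = (2n + 1) / ((n+1)(n+2)) * a_n; check: a_0 = 1, a_1 = 1, a_2 = 1/2, a_3 = 1/2, a_4 = 5/24, a_5 = 7/40


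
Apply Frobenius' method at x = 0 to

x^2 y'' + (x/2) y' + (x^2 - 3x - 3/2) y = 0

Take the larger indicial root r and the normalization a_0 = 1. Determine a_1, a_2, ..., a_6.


Write in Frobenius form y'' + (p(x)/x) y' + (q(x)/x^2) y = 0:
  p(x) = 1/2,  q(x) = x^2 - 3x - 3/2.
Indicial equation: r(r-1) + (1/2) r + (-3/2) = 0 -> roots r_1 = 3/2, r_2 = -1.
Take r = r_1 = 3/2. Let y(x) = x^r sum_{n>=0} a_n x^n with a_0 = 1.
Substitute y = x^r sum a_n x^n and match x^{r+n}. The recurrence is
  D(n) a_n - 3 a_{n-1} + 1 a_{n-2} = 0,  where D(n) = (r+n)(r+n-1) + (1/2)(r+n) + (-3/2).
  a_n = [3 a_{n-1} - 1 a_{n-2}] / D(n).
Since the indicial polynomial factors as (r - r_1)(r - r_2), D(n) = (r_1 + n - r_1)(r_1 + n - r_2) = n(n + 5/2).
Evaluating step by step (a_0 = 1):
  n = 1: D(1) = 1(1 + 5/2) = 7/2; numerator = 3(1) = 3; a_1 = (3)/(7/2) = 6/7
  n = 2: D(2) = 2(2 + 5/2) = 9; numerator = 3(6/7) - 1(1) = 11/7; a_2 = (11/7)/(9) = 11/63
  n = 3: D(3) = 3(3 + 5/2) = 33/2; numerator = 3(11/63) - 1(6/7) = -1/3; a_3 = (-1/3)/(33/2) = -2/99
  n = 4: D(4) = 4(4 + 5/2) = 26; numerator = 3(-2/99) - 1(11/63) = -163/693; a_4 = (-163/693)/(26) = -163/18018
  n = 5: D(5) = 5(5 + 5/2) = 75/2; numerator = 3(-163/18018) - 1(-2/99) = -125/18018; a_5 = (-125/18018)/(75/2) = -5/27027
  n = 6: D(6) = 6(6 + 5/2) = 51; numerator = 3(-5/27027) - 1(-163/18018) = 17/2002; a_6 = (17/2002)/(51) = 1/6006

r = 3/2; a_0 = 1; a_1 = 6/7; a_2 = 11/63; a_3 = -2/99; a_4 = -163/18018; a_5 = -5/27027; a_6 = 1/6006


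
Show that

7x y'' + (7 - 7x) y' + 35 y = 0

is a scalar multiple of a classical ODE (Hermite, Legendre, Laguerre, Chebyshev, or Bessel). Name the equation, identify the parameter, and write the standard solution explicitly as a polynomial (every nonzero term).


All three coefficients share the factor 7; dividing through by 7 gives  x y'' + (1 - x) y' + 5 y = 0.
This matches the Laguerre equation x y'' + (1 - x) y' + n y = 0 with n = 5; the polynomial solution is L_5(x).
With y = sum_k a_k x^k, matching x^k gives (k+1)k a_{k+1} + (k+1) a_{k+1} - k a_k + n a_k = 0, i.e. (k+1)^2 a_{k+1} = (k - n) a_k = (k - 5) a_k. The right side vanishes at k = 5, so the series terminates at degree 5.
Standard normalization L_n(0) = 1 gives a_0 = 1. Work upward with a_{k+1} = (k - 5) a_k / (k+1)^2:
  a_1 = (0 - 5)(1) / 1^2 = -5/1 = -5
  a_2 = (1 - 5)(-5) / 2^2 = 20/4 = 5
  a_3 = (2 - 5)(5) / 3^2 = -15/9 = -5/3
  a_4 = (3 - 5)(-5/3) / 4^2 = (10/3)/16 = 5/24
  a_5 = (4 - 5)(5/24) / 5^2 = (-5/24)/25 = -1/120
Hence L_5(x) = -x^5/120 + 5 x^4/24 - 5 x^3/3 + 5 x^2 - 5 x + 1.

L_5(x); series = -x^5/120 + 5 x^4/24 - 5 x^3/3 + 5 x^2 - 5 x + 1


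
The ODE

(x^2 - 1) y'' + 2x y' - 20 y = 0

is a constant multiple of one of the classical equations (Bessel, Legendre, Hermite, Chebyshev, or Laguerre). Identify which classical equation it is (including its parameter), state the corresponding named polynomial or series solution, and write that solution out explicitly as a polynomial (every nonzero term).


All three coefficients share the factor -1; dividing through by -1 gives  (1 - x^2) y'' - 2x y' + 20 y = 0.
This matches the Legendre equation (1 - x^2) y'' - 2x y' + n(n+1) y = 0 (note the -2x y' term) with n(n+1) = 20, so n = 4; the polynomial solution is P_4(x).
With y = sum_k a_k x^k, matching x^k gives (k+2)(k+1) a_{k+2} = [k(k+1) - n(n+1)] a_k = (k - 4)(k + 5) a_k. The right side vanishes at k = 4, so the series with the parity of 4 terminates at degree 4.
Standard normalization (P_n(1) = 1): leading coefficient (2n)!/(2^n (n!)^2) = 40320/(16*576) = 35/8, so a_4 = 35/8. Work downward with a_k = (k+1)(k+2) a_{k+2} / ((k - 4)(k + 5)):
  a_2 = (3)(4)(35/8) / ((2 - 4)(2 + 5)) = (105/2)/(-14) = -15/4
  a_0 = (1)(2)(-15/4) / ((0 - 4)(0 + 5)) = (-15/2)/(-20) = 3/8
Hence P_4(x) = 35 x^4/8 - 15 x^2/4 + 3/8.

P_4(x); series = 35 x^4/8 - 15 x^2/4 + 3/8


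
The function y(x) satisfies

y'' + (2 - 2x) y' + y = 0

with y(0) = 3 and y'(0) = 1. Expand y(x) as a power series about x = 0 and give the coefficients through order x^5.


Ansatz: y(x) = sum_{n>=0} a_n x^n, so y'(x) = sum_{n>=1} n a_n x^(n-1) and y''(x) = sum_{n>=2} n(n-1) a_n x^(n-2).
Substitute into P(x) y'' + Q(x) y' + R(x) y = 0 with P(x) = 1, Q(x) = 2 - 2x, R(x) = 1, and match powers of x.
Initial conditions: a_0 = 3, a_1 = 1.
Setting the coefficient of each power of x to zero and solving order by order (substituting the coefficients already found):
  x^0: 2 a_2 + 2 a_1 + a_0 = 0  ->  2 a_2 = -2 a_1 - a_0 = -5  ->  a_2 = -5/2
  x^1: 6 a_3 + 4 a_2 - a_1 = 0  ->  6 a_3 = -4 a_2 + a_1 = 11  ->  a_3 = 11/6
  x^2: 12 a_4 + 6 a_3 - 3 a_2 = 0  ->  12 a_4 = -6 a_3 + 3 a_2 = -37/2  ->  a_4 = -37/24
  x^3: 20 a_5 + 8 a_4 - 5 a_3 = 0  ->  20 a_5 = -8 a_4 + 5 a_3 = 43/2  ->  a_5 = 43/40
Truncated series: y(x) = 3 + x - (5/2) x^2 + (11/6) x^3 - (37/24) x^4 + (43/40) x^5 + O(x^6).

a_0 = 3; a_1 = 1; a_2 = -5/2; a_3 = 11/6; a_4 = -37/24; a_5 = 43/40


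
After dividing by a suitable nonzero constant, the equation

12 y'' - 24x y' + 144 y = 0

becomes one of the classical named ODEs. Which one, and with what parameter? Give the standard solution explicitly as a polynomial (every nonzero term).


All three coefficients share the factor 12; dividing through by 12 gives  y'' - 2x y' + 12 y = 0.
This matches the Hermite equation y'' - 2x y' + 2n y = 0 with 2n = 12, so n = 6; the polynomial solution is H_6(x).
With y = sum_k a_k x^k, matching x^k gives (k+2)(k+1) a_{k+2} = 2(k - n) a_k = 2(k - 6) a_k. The right side vanishes at k = 6, so the series with the parity of 6 terminates at degree 6.
Standard normalization: leading coefficient of H_n is 2^n, so a_6 = 2^6 = 64. Work downward with a_k = (k+1)(k+2) a_{k+2} / (2(k - n)):
  a_4 = (5)(6)(64) / (2(4 - 6)) = 1920/(-4) = -480
  a_2 = (3)(4)(-480) / (2(2 - 6)) = -5760/(-8) = 720
  a_0 = (1)(2)(720) / (2(0 - 6)) = 1440/(-12) = -120
Hence H_6(x) = 64 x^6 - 480 x^4 + 720 x^2 - 120.

H_6(x); series = 64 x^6 - 480 x^4 + 720 x^2 - 120


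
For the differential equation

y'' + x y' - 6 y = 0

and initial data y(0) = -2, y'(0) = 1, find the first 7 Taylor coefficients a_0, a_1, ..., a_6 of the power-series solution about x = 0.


Ansatz: y(x) = sum_{n>=0} a_n x^n, so y'(x) = sum_{n>=1} n a_n x^(n-1) and y''(x) = sum_{n>=2} n(n-1) a_n x^(n-2).
Substitute into P(x) y'' + Q(x) y' + R(x) y = 0 with P(x) = 1, Q(x) = x, R(x) = -6, and match powers of x.
Initial conditions: a_0 = -2, a_1 = 1.
Setting the coefficient of each power of x to zero and solving order by order (substituting the coefficients already found):
  x^0: 2 a_2 - 6 a_0 = 0  ->  2 a_2 = 6 a_0 = -12  ->  a_2 = -6
  x^1: 6 a_3 - 5 a_1 = 0  ->  6 a_3 = 5 a_1 = 5  ->  a_3 = 5/6
  x^2: 12 a_4 - 4 a_2 = 0  ->  12 a_4 = 4 a_2 = -24  ->  a_4 = -2
  x^3: 20 a_5 - 3 a_3 = 0  ->  20 a_5 = 3 a_3 = 5/2  ->  a_5 = 1/8
  x^4: 30 a_6 - 2 a_4 = 0  ->  30 a_6 = 2 a_4 = -4  ->  a_6 = -2/15
Truncated series: y(x) = -2 + x - 6 x^2 + (5/6) x^3 - 2 x^4 + (1/8) x^5 - (2/15) x^6 + O(x^7).

a_0 = -2; a_1 = 1; a_2 = -6; a_3 = 5/6; a_4 = -2; a_5 = 1/8; a_6 = -2/15


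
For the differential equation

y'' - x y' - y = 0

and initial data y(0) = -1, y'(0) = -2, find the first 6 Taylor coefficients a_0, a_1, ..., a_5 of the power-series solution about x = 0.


Ansatz: y(x) = sum_{n>=0} a_n x^n, so y'(x) = sum_{n>=1} n a_n x^(n-1) and y''(x) = sum_{n>=2} n(n-1) a_n x^(n-2).
Substitute into P(x) y'' + Q(x) y' + R(x) y = 0 with P(x) = 1, Q(x) = -x, R(x) = -1, and match powers of x.
Initial conditions: a_0 = -1, a_1 = -2.
Setting the coefficient of each power of x to zero and solving order by order (substituting the coefficients already found):
  x^0: 2 a_2 - a_0 = 0  ->  2 a_2 = a_0 = -1  ->  a_2 = -1/2
  x^1: 6 a_3 - 2 a_1 = 0  ->  6 a_3 = 2 a_1 = -4  ->  a_3 = -2/3
  x^2: 12 a_4 - 3 a_2 = 0  ->  12 a_4 = 3 a_2 = -3/2  ->  a_4 = -1/8
  x^3: 20 a_5 - 4 a_3 = 0  ->  20 a_5 = 4 a_3 = -8/3  ->  a_5 = -2/15
Truncated series: y(x) = -1 - 2 x - (1/2) x^2 - (2/3) x^3 - (1/8) x^4 - (2/15) x^5 + O(x^6).

a_0 = -1; a_1 = -2; a_2 = -1/2; a_3 = -2/3; a_4 = -1/8; a_5 = -2/15
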